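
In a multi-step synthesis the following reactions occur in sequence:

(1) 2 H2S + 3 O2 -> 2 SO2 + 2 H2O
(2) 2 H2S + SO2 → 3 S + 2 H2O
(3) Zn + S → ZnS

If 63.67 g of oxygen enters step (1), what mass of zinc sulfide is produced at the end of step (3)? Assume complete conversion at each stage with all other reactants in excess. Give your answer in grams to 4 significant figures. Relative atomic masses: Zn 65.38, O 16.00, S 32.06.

M(O2) = 2(16.00) = 32.00 g/mol.
M(ZnS) = 65.38 + 32.06 = 97.44 g/mol.
n(O2) = 63.67 / 32.00 = 1.9897 mol.
Reaction (1): O2→SO2 ratio 3:2 ⇒ n(SO2) = 1.3265 mol.
Reaction (2): SO2→S ratio 1:3 ⇒ n(S) = 3.9794 mol.
Reaction (3): S→ZnS ratio 1:1 ⇒ n(ZnS) = 3.9794 mol.
Mass of ZnS = 3.9794 × 97.44 = 387.75 g.

387.8 g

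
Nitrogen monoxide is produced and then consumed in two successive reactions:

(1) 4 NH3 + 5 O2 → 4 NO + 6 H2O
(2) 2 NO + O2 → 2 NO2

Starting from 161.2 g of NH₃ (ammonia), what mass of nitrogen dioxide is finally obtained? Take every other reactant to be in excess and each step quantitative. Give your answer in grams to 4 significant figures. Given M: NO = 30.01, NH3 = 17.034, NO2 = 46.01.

435.4 g

n(NH3) = 161.20 / 17.034 = 9.4634 mol.
Step 1 gives a 4:4 ratio of NH3 to NO, so n(NO) = 9.4634 mol.
In step 2 the NO:NO2 ratio is 2:2, so n(NO2) = 9.4634 mol.
Mass of NO2 = 9.4634 × 46.01 = 435.41 g.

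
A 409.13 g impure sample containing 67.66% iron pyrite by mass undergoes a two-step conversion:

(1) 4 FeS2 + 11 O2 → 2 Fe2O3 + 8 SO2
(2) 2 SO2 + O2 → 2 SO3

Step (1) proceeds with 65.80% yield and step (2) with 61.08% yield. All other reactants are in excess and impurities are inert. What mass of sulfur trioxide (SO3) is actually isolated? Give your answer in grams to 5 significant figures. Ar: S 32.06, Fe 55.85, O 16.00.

Pure FeS2 = 409.13 × 0.6766 = 276.817 g.
M(FeS2) = 55.85 + 2(32.06) = 119.97 g/mol.
M(SO3) = 32.06 + 3(16.00) = 80.06 g/mol.
n(FeS2) = 276.817 / 119.97 = 2.30739 mol.
Step 1 (FeS2:SO2 = 4:8): theoretical n(SO2) = 4.61478 mol; at 65.80% yield, n(SO2) = 3.03652 mol.
Step 2 (SO2:SO3 = 2:2): theoretical n(SO3) = 3.03652 mol, so theoretical mass = 3.03652 × 80.06 = 243.104 g.
At 61.08% yield, actual mass of SO3 = 243.104 × 0.6108 = 148.488 g.

148.49 g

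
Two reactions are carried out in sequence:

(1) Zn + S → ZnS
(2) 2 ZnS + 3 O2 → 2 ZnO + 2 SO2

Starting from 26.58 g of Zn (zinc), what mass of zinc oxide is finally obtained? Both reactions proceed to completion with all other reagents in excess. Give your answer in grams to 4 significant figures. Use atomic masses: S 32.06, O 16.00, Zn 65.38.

M(Zn) = 65.38 g/mol.
M(ZnO) = 65.38 + 16.00 = 81.38 g/mol.
n(Zn) = 26.580 / 65.38 = 0.40655 mol.
Step 1 gives a 1:1 ratio of Zn to ZnS, so n(ZnS) = 0.40655 mol.
In step 2 the ZnS:ZnO ratio is 2:2, so n(ZnO) = 0.40655 mol.
Mass of ZnO = 0.40655 × 81.38 = 33.085 g.

33.08 g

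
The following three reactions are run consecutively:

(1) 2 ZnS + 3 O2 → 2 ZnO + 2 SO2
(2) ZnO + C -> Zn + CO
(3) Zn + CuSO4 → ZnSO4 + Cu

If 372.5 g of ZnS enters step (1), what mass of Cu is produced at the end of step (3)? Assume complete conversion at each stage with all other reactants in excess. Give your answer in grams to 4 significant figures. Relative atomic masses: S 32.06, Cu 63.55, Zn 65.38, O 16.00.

M(ZnS) = 65.38 + 32.06 = 97.44 g/mol.
M(Cu) = 63.55 g/mol.
n(ZnS) = 372.5 / 97.44 = 3.8229 mol.
Reaction (1): ZnS→ZnO ratio 2:2 ⇒ n(ZnO) = 3.8229 mol.
Reaction (2): ZnO→Zn ratio 1:1 ⇒ n(Zn) = 3.8229 mol.
Reaction (3): Zn→Cu ratio 1:1 ⇒ n(Cu) = 3.8229 mol.
Mass of Cu = 3.8229 × 63.55 = 242.94 g.

242.9 g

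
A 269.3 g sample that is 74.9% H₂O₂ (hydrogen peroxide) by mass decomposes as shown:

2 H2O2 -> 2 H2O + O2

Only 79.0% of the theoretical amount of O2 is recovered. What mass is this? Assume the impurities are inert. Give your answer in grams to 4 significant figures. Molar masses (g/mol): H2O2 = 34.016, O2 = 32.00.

74.95 g

Pure H2O2 available = 269.3 g × 0.749 = 201.71 g.
n(H2O2) = 201.71 g / 34.016 g/mol = 5.9297 mol.
From the equation the H2O2:O2 mole ratio is 2:1, so n(O2) = 5.9297 × 1/2 = 2.9649 mol.
Mass of O2 = 2.9649 mol × 32.00 g/mol = 94.876 g.
Actual mass collected = 94.876 g × 0.790 = 74.952 g.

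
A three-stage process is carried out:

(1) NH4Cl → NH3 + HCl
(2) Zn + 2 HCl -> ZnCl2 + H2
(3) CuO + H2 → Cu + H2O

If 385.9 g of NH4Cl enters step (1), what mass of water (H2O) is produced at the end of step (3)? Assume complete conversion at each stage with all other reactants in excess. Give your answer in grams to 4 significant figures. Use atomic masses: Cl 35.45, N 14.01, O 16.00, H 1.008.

64.99 g

M(NH4Cl) = 14.01 + 4(1.008) + 35.45 = 53.492 g/mol.
M(H2O) = 2(1.008) + 16.00 = 18.016 g/mol.
n(NH4Cl) = 385.9 / 53.492 = 7.2142 mol.
Reaction (1): NH4Cl→HCl ratio 1:1 ⇒ n(HCl) = 7.2142 mol.
Reaction (2): HCl→H2 ratio 2:1 ⇒ n(H2) = 3.6071 mol.
Reaction (3): H2→H2O ratio 1:1 ⇒ n(H2O) = 3.6071 mol.
Mass of H2O = 3.6071 × 18.016 = 64.985 g.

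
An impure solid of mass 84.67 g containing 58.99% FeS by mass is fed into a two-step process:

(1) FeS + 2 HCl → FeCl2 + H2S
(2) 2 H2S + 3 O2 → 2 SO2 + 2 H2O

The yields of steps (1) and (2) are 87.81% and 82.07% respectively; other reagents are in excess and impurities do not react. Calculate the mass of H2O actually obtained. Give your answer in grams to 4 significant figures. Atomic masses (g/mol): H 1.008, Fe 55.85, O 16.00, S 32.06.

Pure FeS = 84.67 × 0.5899 = 49.947 g.
M(FeS) = 55.85 + 32.06 = 87.91 g/mol.
M(H2O) = 2(1.008) + 16.00 = 18.016 g/mol.
n(FeS) = 49.947 / 87.91 = 0.56816 mol.
Step 1 (FeS:H2S = 1:1): theoretical n(H2S) = 0.56816 mol; at 87.81% yield, n(H2S) = 0.49890 mol.
Step 2 (H2S:H2O = 2:2): theoretical n(H2O) = 0.49890 mol, so theoretical mass = 0.49890 × 18.016 = 8.9882 g.
At 82.07% yield, actual mass of H2O = 8.9882 × 0.8207 = 7.3766 g.

7.377 g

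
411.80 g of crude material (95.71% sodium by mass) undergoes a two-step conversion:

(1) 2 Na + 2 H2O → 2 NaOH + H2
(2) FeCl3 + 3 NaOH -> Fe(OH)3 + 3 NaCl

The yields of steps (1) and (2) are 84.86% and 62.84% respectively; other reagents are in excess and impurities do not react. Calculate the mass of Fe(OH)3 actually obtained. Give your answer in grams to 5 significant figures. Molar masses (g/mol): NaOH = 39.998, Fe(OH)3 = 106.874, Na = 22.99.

325.68 g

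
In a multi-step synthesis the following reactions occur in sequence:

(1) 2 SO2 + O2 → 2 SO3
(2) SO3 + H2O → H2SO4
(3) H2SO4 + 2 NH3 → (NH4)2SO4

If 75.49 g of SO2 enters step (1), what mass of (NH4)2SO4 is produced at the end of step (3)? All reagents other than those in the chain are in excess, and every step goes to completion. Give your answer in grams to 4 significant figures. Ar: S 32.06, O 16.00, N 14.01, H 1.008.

155.7 g

M(SO2) = 32.06 + 2(16.00) = 64.06 g/mol.
M((NH4)2SO4) = 2(14.01) + 8(1.008) + 32.06 + 4(16.00) = 132.144 g/mol.
n(SO2) = 75.49 / 64.06 = 1.1784 mol.
Reaction (1): SO2→SO3 ratio 2:2 ⇒ n(SO3) = 1.1784 mol.
Reaction (2): SO3→H2SO4 ratio 1:1 ⇒ n(H2SO4) = 1.1784 mol.
Reaction (3): H2SO4→(NH4)2SO4 ratio 1:1 ⇒ n((NH4)2SO4) = 1.1784 mol.
Mass of (NH4)2SO4 = 1.1784 × 132.144 = 155.72 g.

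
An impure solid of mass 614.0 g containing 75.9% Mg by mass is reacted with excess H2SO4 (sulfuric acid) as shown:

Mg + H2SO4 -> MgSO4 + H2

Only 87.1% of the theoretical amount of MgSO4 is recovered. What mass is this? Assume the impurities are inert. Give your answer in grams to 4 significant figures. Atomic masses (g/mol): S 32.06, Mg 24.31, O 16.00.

2010 g

Pure Mg available = 614.0 g × 0.759 = 466.03 g.
M(Mg) = 24.31 g/mol.
M(MgSO4) = 24.31 + 32.06 + 4(16.00) = 120.37 g/mol.
n(Mg) = 466.03 g / 24.31 g/mol = 19.170 mol.
From the equation the Mg:MgSO4 mole ratio is 1:1, so n(MgSO4) = 19.170 × 1/1 = 19.170 mol.
Mass of MgSO4 = 19.170 mol × 120.37 g/mol = 2307.5 g.
Actual mass collected = 2307.5 g × 0.871 = 2009.8 g.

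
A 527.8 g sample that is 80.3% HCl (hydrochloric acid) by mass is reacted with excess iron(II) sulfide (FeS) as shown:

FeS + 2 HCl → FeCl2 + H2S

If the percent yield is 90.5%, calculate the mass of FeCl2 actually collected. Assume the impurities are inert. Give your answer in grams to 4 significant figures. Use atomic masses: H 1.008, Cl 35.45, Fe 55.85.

Pure HCl available = 527.8 g × 0.803 = 423.82 g.
M(HCl) = 1.008 + 35.45 = 36.458 g/mol.
M(FeCl2) = 55.85 + 2(35.45) = 126.75 g/mol.
n(HCl) = 423.82 g / 36.458 g/mol = 11.625 mol.
From the equation the HCl:FeCl2 mole ratio is 2:1, so n(FeCl2) = 11.625 × 1/2 = 5.8125 mol.
Mass of FeCl2 = 5.8125 mol × 126.75 g/mol = 736.73 g.
Actual mass collected = 736.73 g × 0.905 = 666.74 g.

666.7 g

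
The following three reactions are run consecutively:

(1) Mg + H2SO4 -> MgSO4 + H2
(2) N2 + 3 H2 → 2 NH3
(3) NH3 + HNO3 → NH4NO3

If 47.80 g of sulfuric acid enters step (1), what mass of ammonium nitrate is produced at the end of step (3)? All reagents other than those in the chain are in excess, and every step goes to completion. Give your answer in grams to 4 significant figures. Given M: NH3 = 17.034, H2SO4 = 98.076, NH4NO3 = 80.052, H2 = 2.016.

26.01 g

n(H2SO4) = 47.80 / 98.076 = 0.48738 mol.
Reaction (1): H2SO4→H2 ratio 1:1 ⇒ n(H2) = 0.48738 mol.
Reaction (2): H2→NH3 ratio 3:2 ⇒ n(NH3) = 0.32492 mol.
Reaction (3): NH3→NH4NO3 ratio 1:1 ⇒ n(NH4NO3) = 0.32492 mol.
Mass of NH4NO3 = 0.32492 × 80.052 = 26.010 g.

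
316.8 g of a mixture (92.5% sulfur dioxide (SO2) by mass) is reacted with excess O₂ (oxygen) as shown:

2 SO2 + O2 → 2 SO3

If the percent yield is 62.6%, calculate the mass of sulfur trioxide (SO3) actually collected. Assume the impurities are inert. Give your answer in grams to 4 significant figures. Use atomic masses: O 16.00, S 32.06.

229.3 g

Pure SO2 available = 316.8 g × 0.925 = 293.04 g.
M(SO2) = 32.06 + 2(16.00) = 64.06 g/mol.
M(SO3) = 32.06 + 3(16.00) = 80.06 g/mol.
n(SO2) = 293.04 g / 64.06 g/mol = 4.5745 mol.
From the equation the SO2:SO3 mole ratio is 2:2, so n(SO3) = 4.5745 × 2/2 = 4.5745 mol.
Mass of SO3 = 4.5745 mol × 80.06 g/mol = 366.23 g.
Actual mass collected = 366.23 g × 0.626 = 229.26 g.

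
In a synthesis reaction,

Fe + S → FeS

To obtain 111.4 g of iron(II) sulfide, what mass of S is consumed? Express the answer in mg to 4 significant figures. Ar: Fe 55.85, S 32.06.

40630 mg

M(FeS) = 55.85 + 32.06 = 87.91 g/mol.
M(S) = 32.06 g/mol.
n(FeS) = 111.40 g / 87.91 g/mol = 1.2672 mol.
From the equation the FeS:S mole ratio is 1:1, so n(S) = 1.2672 × 1/1 = 1.2672 mol.
Mass of S = 1.2672 mol × 32.06 g/mol = 40.627 g.
Converting to mg: 40.627 g = 40630 mg.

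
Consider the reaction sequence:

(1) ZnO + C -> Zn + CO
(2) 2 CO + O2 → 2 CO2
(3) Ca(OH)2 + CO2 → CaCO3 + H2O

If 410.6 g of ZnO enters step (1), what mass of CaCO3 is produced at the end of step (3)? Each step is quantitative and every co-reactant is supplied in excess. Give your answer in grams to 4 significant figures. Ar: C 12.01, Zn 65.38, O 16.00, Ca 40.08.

505.0 g

M(ZnO) = 65.38 + 16.00 = 81.38 g/mol.
M(CaCO3) = 40.08 + 12.01 + 3(16.00) = 100.09 g/mol.
n(ZnO) = 410.6 / 81.38 = 5.0455 mol.
Reaction (1): ZnO→CO ratio 1:1 ⇒ n(CO) = 5.0455 mol.
Reaction (2): CO→CO2 ratio 2:2 ⇒ n(CO2) = 5.0455 mol.
Reaction (3): CO2→CaCO3 ratio 1:1 ⇒ n(CaCO3) = 5.0455 mol.
Mass of CaCO3 = 5.0455 × 100.09 = 505.00 g.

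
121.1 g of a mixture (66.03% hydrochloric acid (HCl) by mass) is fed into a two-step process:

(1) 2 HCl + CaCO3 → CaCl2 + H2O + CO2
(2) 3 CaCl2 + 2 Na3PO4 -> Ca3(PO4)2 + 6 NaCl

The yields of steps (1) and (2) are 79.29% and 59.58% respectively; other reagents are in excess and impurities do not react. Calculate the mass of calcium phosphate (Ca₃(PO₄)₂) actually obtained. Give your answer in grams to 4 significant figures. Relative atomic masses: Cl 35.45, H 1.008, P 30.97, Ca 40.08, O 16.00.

53.56 g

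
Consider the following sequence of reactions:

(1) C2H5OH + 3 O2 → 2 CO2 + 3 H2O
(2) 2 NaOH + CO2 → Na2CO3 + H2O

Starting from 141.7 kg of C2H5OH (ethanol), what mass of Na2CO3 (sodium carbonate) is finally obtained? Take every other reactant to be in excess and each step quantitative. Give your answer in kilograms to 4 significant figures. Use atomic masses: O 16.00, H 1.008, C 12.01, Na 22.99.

652.0 kg

M(C2H5OH) = 2(12.01) + 6(1.008) + 16.00 = 46.068 g/mol.
M(Na2CO3) = 2(22.99) + 12.01 + 3(16.00) = 105.99 g/mol.
141.7 kg = 141700 g.
n(C2H5OH) = 141700 / 46.068 = 3075.9 mol.
Step 1 gives a 1:2 ratio of C2H5OH to CO2, so n(CO2) = 6151.8 mol.
In step 2 the CO2:Na2CO3 ratio is 1:1, so n(Na2CO3) = 6151.8 mol.
Mass of Na2CO3 = 6151.8 × 105.99 = 652030 g = 652.0 kg.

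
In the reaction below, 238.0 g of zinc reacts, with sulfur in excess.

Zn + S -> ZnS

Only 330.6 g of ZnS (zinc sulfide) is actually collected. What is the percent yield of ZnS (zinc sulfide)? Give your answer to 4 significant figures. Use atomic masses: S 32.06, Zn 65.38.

93.20 %

M(Zn) = 65.38 g/mol.
M(ZnS) = 65.38 + 32.06 = 97.44 g/mol.
n(Zn) = 238.00 g / 65.38 g/mol = 3.6403 mol.
From the equation the Zn:ZnS mole ratio is 1:1, so n(ZnS) = 3.6403 × 1/1 = 3.6403 mol.
Mass of ZnS = 3.6403 mol × 97.44 g/mol = 354.71 g.
This is the theoretical yield. Percent yield = 330.6 g / 354.71 g × 100% = 93.204%.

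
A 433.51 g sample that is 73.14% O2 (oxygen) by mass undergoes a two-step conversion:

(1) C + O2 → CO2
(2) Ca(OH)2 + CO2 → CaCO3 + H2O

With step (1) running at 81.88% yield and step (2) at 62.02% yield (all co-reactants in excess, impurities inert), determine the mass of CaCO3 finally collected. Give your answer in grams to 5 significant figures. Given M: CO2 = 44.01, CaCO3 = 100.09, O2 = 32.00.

Pure O2 = 433.51 × 0.7314 = 317.069 g.
n(O2) = 317.069 / 32.00 = 9.90841 mol.
Step 1 (O2:CO2 = 1:1): theoretical n(CO2) = 9.90841 mol; at 81.88% yield, n(CO2) = 8.11301 mol.
Step 2 (CO2:CaCO3 = 1:1): theoretical n(CaCO3) = 8.11301 mol, so theoretical mass = 8.11301 × 100.09 = 812.031 g.
At 62.02% yield, actual mass of CaCO3 = 812.031 × 0.6202 = 503.622 g.

503.62 g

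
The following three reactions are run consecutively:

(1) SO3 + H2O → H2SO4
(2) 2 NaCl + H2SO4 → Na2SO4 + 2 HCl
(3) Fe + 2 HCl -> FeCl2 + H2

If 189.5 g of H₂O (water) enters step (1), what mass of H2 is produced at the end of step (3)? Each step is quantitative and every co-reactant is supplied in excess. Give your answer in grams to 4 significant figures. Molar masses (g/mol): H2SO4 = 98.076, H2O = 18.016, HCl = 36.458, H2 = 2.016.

21.21 g

n(H2O) = 189.5 / 18.016 = 10.518 mol.
Reaction (1): H2O→H2SO4 ratio 1:1 ⇒ n(H2SO4) = 10.518 mol.
Reaction (2): H2SO4→HCl ratio 1:2 ⇒ n(HCl) = 21.037 mol.
Reaction (3): HCl→H2 ratio 2:1 ⇒ n(H2) = 10.518 mol.
Mass of H2 = 10.518 × 2.016 = 21.205 g.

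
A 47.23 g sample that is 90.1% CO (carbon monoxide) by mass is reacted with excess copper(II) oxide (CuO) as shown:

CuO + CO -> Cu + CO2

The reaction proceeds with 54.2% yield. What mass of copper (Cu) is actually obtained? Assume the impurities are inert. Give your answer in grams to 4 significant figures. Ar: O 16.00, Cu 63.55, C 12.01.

Pure CO available = 47.23 g × 0.901 = 42.554 g.
M(CO) = 12.01 + 16.00 = 28.01 g/mol.
M(Cu) = 63.55 g/mol.
n(CO) = 42.554 g / 28.01 g/mol = 1.5193 mol.
From the equation the CO:Cu mole ratio is 1:1, so n(Cu) = 1.5193 × 1/1 = 1.5193 mol.
Mass of Cu = 1.5193 mol × 63.55 g/mol = 96.548 g.
Actual mass collected = 96.548 g × 0.542 = 52.329 g.

52.33 g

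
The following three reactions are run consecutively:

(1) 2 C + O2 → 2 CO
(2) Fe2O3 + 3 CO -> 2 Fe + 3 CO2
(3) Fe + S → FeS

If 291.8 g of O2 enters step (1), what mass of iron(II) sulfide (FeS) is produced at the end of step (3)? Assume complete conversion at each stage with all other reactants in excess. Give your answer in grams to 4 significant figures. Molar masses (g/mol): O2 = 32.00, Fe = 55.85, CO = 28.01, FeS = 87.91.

n(O2) = 291.8 / 32.00 = 9.1188 mol.
Reaction (1): O2→CO ratio 1:2 ⇒ n(CO) = 18.238 mol.
Reaction (2): CO→Fe ratio 3:2 ⇒ n(Fe) = 12.158 mol.
Reaction (3): Fe→FeS ratio 1:1 ⇒ n(FeS) = 12.158 mol.
Mass of FeS = 12.158 × 87.91 = 1068.8 g.

1069 g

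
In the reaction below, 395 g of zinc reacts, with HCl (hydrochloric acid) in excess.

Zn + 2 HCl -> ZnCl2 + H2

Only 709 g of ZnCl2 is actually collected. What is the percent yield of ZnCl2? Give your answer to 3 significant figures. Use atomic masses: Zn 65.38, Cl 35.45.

86.1 %

M(Zn) = 65.38 g/mol.
M(ZnCl2) = 65.38 + 2(35.45) = 136.28 g/mol.
n(Zn) = 395.0 g / 65.38 g/mol = 6.042 mol.
From the equation the Zn:ZnCl2 mole ratio is 1:1, so n(ZnCl2) = 6.042 × 1/1 = 6.042 mol.
Mass of ZnCl2 = 6.042 mol × 136.28 g/mol = 823.3 g.
This is the theoretical yield. Percent yield = 709 g / 823.3 g × 100% = 86.11%.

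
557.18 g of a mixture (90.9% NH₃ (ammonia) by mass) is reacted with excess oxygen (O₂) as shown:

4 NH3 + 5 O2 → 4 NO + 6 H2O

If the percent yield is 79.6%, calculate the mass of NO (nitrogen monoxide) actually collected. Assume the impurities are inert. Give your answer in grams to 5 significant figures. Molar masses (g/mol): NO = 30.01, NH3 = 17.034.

Pure NH3 available = 557.18 g × 0.909 = 506.477 g.
n(NH3) = 506.477 g / 17.034 g/mol = 29.7333 mol.
From the equation the NH3:NO mole ratio is 4:4, so n(NO) = 29.7333 × 4/4 = 29.7333 mol.
Mass of NO = 29.7333 mol × 30.01 g/mol = 892.296 g.
Actual mass collected = 892.296 g × 0.796 = 710.267 g.

710.27 g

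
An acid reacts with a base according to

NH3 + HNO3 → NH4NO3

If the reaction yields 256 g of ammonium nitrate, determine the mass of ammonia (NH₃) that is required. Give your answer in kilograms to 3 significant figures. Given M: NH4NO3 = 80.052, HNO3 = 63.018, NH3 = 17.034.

0.0545 kg

n(NH4NO3) = 256.0 g / 80.052 g/mol = 3.198 mol.
From the equation the NH4NO3:NH3 mole ratio is 1:1, so n(NH3) = 3.198 × 1/1 = 3.198 mol.
Mass of NH3 = 3.198 mol × 17.034 g/mol = 54.47 g.
Converting to kg: 54.47 g = 0.0545 kg.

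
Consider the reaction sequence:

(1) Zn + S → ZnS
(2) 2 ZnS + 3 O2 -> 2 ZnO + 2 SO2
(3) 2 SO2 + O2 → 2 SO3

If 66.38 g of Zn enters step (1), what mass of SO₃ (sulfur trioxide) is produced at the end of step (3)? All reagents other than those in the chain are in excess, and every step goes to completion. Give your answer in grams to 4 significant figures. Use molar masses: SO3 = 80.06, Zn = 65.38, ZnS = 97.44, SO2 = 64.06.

81.28 g

n(Zn) = 66.38 / 65.38 = 1.0153 mol.
Reaction (1): Zn→ZnS ratio 1:1 ⇒ n(ZnS) = 1.0153 mol.
Reaction (2): ZnS→SO2 ratio 2:2 ⇒ n(SO2) = 1.0153 mol.
Reaction (3): SO2→SO3 ratio 2:2 ⇒ n(SO3) = 1.0153 mol.
Mass of SO3 = 1.0153 × 80.06 = 81.285 g.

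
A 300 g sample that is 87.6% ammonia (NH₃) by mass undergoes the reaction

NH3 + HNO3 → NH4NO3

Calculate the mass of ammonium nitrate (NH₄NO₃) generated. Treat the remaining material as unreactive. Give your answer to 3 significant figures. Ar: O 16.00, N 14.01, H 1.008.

1240 g

Mass of pure NH3 = 300 g × 0.876 = 262.8 g.
M(NH3) = 14.01 + 3(1.008) = 17.034 g/mol.
M(NH4NO3) = 2(14.01) + 4(1.008) + 3(16.00) = 80.052 g/mol.
n(NH3) = 262.8 g / 17.034 g/mol = 15.43 mol.
From the equation the NH3:NH4NO3 mole ratio is 1:1, so n(NH4NO3) = 15.43 × 1/1 = 15.43 mol.
Mass of NH4NO3 = 15.43 mol × 80.052 g/mol = 1235 g.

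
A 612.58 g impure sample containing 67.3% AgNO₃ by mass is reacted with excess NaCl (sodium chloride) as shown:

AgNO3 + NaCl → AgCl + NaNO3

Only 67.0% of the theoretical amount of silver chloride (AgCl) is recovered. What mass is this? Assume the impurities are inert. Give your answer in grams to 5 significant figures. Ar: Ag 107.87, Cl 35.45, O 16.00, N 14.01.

Pure AgNO3 available = 612.58 g × 0.673 = 412.266 g.
M(AgNO3) = 107.87 + 14.01 + 3(16.00) = 169.88 g/mol.
M(AgCl) = 107.87 + 35.45 = 143.32 g/mol.
n(AgNO3) = 412.266 g / 169.88 g/mol = 2.42681 mol.
From the equation the AgNO3:AgCl mole ratio is 1:1, so n(AgCl) = 2.42681 × 1/1 = 2.42681 mol.
Mass of AgCl = 2.42681 mol × 143.32 g/mol = 347.810 g.
Actual mass collected = 347.810 g × 0.670 = 233.033 g.

233.03 g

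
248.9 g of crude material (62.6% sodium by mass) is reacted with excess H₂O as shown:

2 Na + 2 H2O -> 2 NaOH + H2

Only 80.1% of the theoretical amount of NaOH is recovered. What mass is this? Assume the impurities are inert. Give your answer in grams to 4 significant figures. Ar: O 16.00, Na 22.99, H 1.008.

217.1 g

Pure Na available = 248.9 g × 0.626 = 155.81 g.
M(Na) = 22.99 g/mol.
M(NaOH) = 22.99 + 16.00 + 1.008 = 39.998 g/mol.
n(Na) = 155.81 g / 22.99 g/mol = 6.7774 mol.
From the equation the Na:NaOH mole ratio is 2:2, so n(NaOH) = 6.7774 × 2/2 = 6.7774 mol.
Mass of NaOH = 6.7774 mol × 39.998 g/mol = 271.08 g.
Actual mass collected = 271.08 g × 0.801 = 217.14 g.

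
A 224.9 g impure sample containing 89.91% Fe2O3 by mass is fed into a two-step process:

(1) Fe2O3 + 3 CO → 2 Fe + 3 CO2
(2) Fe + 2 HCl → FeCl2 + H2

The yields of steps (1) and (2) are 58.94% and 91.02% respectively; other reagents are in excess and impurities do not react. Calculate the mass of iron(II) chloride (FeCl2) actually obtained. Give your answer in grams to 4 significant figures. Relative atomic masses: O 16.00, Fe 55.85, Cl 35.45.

Pure Fe2O3 = 224.9 × 0.8991 = 202.21 g.
M(Fe2O3) = 2(55.85) + 3(16.00) = 159.70 g/mol.
M(FeCl2) = 55.85 + 2(35.45) = 126.75 g/mol.
n(Fe2O3) = 202.21 / 159.70 = 1.2662 mol.
Step 1 (Fe2O3:Fe = 1:2): theoretical n(Fe) = 2.5323 mol; at 58.94% yield, n(Fe) = 1.4926 mol.
Step 2 (Fe:FeCl2 = 1:1): theoretical n(FeCl2) = 1.4926 mol, so theoretical mass = 1.4926 × 126.75 = 189.18 g.
At 91.02% yield, actual mass of FeCl2 = 189.18 × 0.9102 = 172.19 g.

172.2 g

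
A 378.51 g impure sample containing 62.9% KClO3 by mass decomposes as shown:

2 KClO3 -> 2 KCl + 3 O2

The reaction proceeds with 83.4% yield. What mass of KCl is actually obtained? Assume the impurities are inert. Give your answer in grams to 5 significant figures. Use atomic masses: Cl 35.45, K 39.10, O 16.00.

Pure KClO3 available = 378.51 g × 0.629 = 238.083 g.
M(KClO3) = 39.10 + 35.45 + 3(16.00) = 122.55 g/mol.
M(KCl) = 39.10 + 35.45 = 74.55 g/mol.
n(KClO3) = 238.083 g / 122.55 g/mol = 1.94274 mol.
From the equation the KClO3:KCl mole ratio is 2:2, so n(KCl) = 1.94274 × 2/2 = 1.94274 mol.
Mass of KCl = 1.94274 mol × 74.55 g/mol = 144.831 g.
Actual mass collected = 144.831 g × 0.834 = 120.789 g.

120.79 g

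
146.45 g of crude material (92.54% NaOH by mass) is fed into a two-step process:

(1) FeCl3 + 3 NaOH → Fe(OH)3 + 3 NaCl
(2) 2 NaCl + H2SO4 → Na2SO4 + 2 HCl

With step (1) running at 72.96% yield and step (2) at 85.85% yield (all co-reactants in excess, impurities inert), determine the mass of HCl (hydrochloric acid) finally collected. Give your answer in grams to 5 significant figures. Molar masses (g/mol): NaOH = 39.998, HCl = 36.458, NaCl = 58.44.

Pure NaOH = 146.45 × 0.9254 = 135.525 g.
n(NaOH) = 135.525 / 39.998 = 3.38829 mol.
Step 1 (NaOH:NaCl = 3:3): theoretical n(NaCl) = 3.38829 mol; at 72.96% yield, n(NaCl) = 2.47210 mol.
Step 2 (NaCl:HCl = 2:2): theoretical n(HCl) = 2.47210 mol, so theoretical mass = 2.47210 × 36.458 = 90.1277 g.
At 85.85% yield, actual mass of HCl = 90.1277 × 0.8585 = 77.3746 g.

77.375 g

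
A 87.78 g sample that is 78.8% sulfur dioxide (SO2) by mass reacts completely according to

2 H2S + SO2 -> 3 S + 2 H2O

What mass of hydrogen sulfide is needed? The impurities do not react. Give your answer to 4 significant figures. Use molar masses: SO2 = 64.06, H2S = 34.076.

73.59 g

Mass of pure SO2 = 87.78 g × 0.788 = 69.171 g.
n(SO2) = 69.171 g / 64.06 g/mol = 1.0798 mol.
From the equation the SO2:H2S mole ratio is 1:2, so n(H2S) = 1.0798 × 2/1 = 2.1596 mol.
Mass of H2S = 2.1596 mol × 34.076 g/mol = 73.589 g.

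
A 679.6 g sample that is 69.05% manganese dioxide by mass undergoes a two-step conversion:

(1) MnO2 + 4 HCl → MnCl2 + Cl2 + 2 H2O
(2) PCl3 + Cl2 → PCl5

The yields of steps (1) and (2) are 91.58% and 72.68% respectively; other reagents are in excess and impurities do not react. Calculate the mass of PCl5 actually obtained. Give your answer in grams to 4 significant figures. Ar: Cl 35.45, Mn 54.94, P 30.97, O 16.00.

748.1 g

Pure MnO2 = 679.6 × 0.6905 = 469.26 g.
M(MnO2) = 54.94 + 2(16.00) = 86.94 g/mol.
M(PCl5) = 30.97 + 5(35.45) = 208.22 g/mol.
n(MnO2) = 469.26 / 86.94 = 5.3976 mol.
Step 1 (MnO2:Cl2 = 1:1): theoretical n(Cl2) = 5.3976 mol; at 91.58% yield, n(Cl2) = 4.9431 mol.
Step 2 (Cl2:PCl5 = 1:1): theoretical n(PCl5) = 4.9431 mol, so theoretical mass = 4.9431 × 208.22 = 1029.2 g.
At 72.68% yield, actual mass of PCl5 = 1029.2 × 0.7268 = 748.06 g.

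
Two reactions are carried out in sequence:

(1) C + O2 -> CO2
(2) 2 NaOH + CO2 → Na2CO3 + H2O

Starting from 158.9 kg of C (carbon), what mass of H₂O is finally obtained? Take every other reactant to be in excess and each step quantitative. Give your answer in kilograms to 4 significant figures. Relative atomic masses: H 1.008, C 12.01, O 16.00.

238.4 kg

M(C) = 12.01 g/mol.
M(H2O) = 2(1.008) + 16.00 = 18.016 g/mol.
158.9 kg = 158900 g.
n(C) = 158900 / 12.01 = 13231 mol.
Step 1 gives a 1:1 ratio of C to CO2, so n(CO2) = 13231 mol.
In step 2 the CO2:H2O ratio is 1:1, so n(H2O) = 13231 mol.
Mass of H2O = 13231 × 18.016 = 238360 g = 238.4 kg.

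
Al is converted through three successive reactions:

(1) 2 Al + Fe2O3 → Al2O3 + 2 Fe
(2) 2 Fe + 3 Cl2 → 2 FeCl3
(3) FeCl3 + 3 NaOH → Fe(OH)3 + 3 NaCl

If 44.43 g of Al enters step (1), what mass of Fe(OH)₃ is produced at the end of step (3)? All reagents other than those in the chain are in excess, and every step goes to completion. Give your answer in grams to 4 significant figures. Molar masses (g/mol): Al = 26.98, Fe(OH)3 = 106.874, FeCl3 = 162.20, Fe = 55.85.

n(Al) = 44.43 / 26.98 = 1.6468 mol.
Reaction (1): Al→Fe ratio 2:2 ⇒ n(Fe) = 1.6468 mol.
Reaction (2): Fe→FeCl3 ratio 2:2 ⇒ n(FeCl3) = 1.6468 mol.
Reaction (3): FeCl3→Fe(OH)3 ratio 1:1 ⇒ n(Fe(OH)3) = 1.6468 mol.
Mass of Fe(OH)3 = 1.6468 × 106.874 = 176.00 g.

176.0 g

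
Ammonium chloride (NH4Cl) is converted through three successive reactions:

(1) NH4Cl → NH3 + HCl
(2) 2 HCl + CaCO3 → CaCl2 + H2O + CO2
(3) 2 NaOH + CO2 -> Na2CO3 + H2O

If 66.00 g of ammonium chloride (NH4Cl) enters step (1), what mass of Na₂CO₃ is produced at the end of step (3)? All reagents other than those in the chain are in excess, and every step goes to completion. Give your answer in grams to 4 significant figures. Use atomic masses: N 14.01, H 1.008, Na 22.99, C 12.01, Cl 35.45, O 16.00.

M(NH4Cl) = 14.01 + 4(1.008) + 35.45 = 53.492 g/mol.
M(Na2CO3) = 2(22.99) + 12.01 + 3(16.00) = 105.99 g/mol.
n(NH4Cl) = 66.00 / 53.492 = 1.2338 mol.
Reaction (1): NH4Cl→HCl ratio 1:1 ⇒ n(HCl) = 1.2338 mol.
Reaction (2): HCl→CO2 ratio 2:1 ⇒ n(CO2) = 0.61691 mol.
Reaction (3): CO2→Na2CO3 ratio 1:1 ⇒ n(Na2CO3) = 0.61691 mol.
Mass of Na2CO3 = 0.61691 × 105.99 = 65.387 g.

65.39 g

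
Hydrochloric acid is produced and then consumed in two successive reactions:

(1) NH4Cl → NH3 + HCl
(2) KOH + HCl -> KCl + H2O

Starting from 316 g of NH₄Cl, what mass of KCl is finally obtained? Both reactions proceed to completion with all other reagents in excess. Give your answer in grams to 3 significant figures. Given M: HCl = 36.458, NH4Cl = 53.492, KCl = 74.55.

440 g

n(NH4Cl) = 316.0 / 53.492 = 5.907 mol.
Step 1 gives a 1:1 ratio of NH4Cl to HCl, so n(HCl) = 5.907 mol.
In step 2 the HCl:KCl ratio is 1:1, so n(KCl) = 5.907 mol.
Mass of KCl = 5.907 × 74.55 = 440.4 g.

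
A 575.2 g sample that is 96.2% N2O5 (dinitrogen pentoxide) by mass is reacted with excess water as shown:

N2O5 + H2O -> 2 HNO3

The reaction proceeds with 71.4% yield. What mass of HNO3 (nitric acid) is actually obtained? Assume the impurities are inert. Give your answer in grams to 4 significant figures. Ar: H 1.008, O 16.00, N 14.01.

461.0 g

Pure N2O5 available = 575.2 g × 0.962 = 553.34 g.
M(N2O5) = 2(14.01) + 5(16.00) = 108.02 g/mol.
M(HNO3) = 1.008 + 14.01 + 3(16.00) = 63.018 g/mol.
n(N2O5) = 553.34 g / 108.02 g/mol = 5.1226 mol.
From the equation the N2O5:HNO3 mole ratio is 1:2, so n(HNO3) = 5.1226 × 2/1 = 10.245 mol.
Mass of HNO3 = 10.245 mol × 63.018 g/mol = 645.63 g.
Actual mass collected = 645.63 g × 0.714 = 460.98 g.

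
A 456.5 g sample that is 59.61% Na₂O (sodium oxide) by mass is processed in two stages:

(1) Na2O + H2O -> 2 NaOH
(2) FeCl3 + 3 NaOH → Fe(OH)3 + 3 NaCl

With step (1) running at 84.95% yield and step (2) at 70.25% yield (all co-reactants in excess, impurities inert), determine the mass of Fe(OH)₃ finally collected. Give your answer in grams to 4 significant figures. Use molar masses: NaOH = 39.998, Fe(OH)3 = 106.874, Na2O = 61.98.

186.7 g

Pure Na2O = 456.5 × 0.5961 = 272.12 g.
n(Na2O) = 272.12 / 61.98 = 4.3904 mol.
Step 1 (Na2O:NaOH = 1:2): theoretical n(NaOH) = 8.7809 mol; at 84.95% yield, n(NaOH) = 7.4594 mol.
Step 2 (NaOH:Fe(OH)3 = 3:1): theoretical n(Fe(OH)3) = 2.4865 mol, so theoretical mass = 2.4865 × 106.874 = 265.74 g.
At 70.25% yield, actual mass of Fe(OH)3 = 265.74 × 0.7025 = 186.68 g.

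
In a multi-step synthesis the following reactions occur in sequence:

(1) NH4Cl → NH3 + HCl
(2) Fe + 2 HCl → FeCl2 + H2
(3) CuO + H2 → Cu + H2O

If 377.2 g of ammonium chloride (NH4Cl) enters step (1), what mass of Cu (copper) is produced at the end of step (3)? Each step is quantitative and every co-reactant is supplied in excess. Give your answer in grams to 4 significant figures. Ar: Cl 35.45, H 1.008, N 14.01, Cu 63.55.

224.1 g

M(NH4Cl) = 14.01 + 4(1.008) + 35.45 = 53.492 g/mol.
M(Cu) = 63.55 g/mol.
n(NH4Cl) = 377.2 / 53.492 = 7.0515 mol.
Reaction (1): NH4Cl→HCl ratio 1:1 ⇒ n(HCl) = 7.0515 mol.
Reaction (2): HCl→H2 ratio 2:1 ⇒ n(H2) = 3.5258 mol.
Reaction (3): H2→Cu ratio 1:1 ⇒ n(Cu) = 3.5258 mol.
Mass of Cu = 3.5258 × 63.55 = 224.06 g.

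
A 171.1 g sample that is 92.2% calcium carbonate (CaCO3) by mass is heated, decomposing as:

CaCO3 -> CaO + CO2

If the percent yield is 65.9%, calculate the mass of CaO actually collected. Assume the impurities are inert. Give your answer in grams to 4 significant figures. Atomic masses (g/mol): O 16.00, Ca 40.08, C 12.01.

Pure CaCO3 available = 171.1 g × 0.922 = 157.75 g.
M(CaCO3) = 40.08 + 12.01 + 3(16.00) = 100.09 g/mol.
M(CaO) = 40.08 + 16.00 = 56.08 g/mol.
n(CaCO3) = 157.75 g / 100.09 g/mol = 1.5761 mol.
From the equation the CaCO3:CaO mole ratio is 1:1, so n(CaO) = 1.5761 × 1/1 = 1.5761 mol.
Mass of CaO = 1.5761 mol × 56.08 g/mol = 88.389 g.
Actual mass collected = 88.389 g × 0.659 = 58.248 g.

58.25 g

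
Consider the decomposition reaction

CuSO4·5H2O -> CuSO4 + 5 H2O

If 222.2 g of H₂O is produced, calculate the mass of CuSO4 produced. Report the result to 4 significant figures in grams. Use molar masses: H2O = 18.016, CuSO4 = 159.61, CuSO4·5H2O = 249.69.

n(H2O) = 222.20 g / 18.016 g/mol = 12.333 mol.
From the equation the H2O:CuSO4 mole ratio is 5:1, so n(CuSO4) = 12.333 × 1/5 = 2.4667 mol.
Mass of CuSO4 = 2.4667 mol × 159.61 g/mol = 393.71 g.

393.7 g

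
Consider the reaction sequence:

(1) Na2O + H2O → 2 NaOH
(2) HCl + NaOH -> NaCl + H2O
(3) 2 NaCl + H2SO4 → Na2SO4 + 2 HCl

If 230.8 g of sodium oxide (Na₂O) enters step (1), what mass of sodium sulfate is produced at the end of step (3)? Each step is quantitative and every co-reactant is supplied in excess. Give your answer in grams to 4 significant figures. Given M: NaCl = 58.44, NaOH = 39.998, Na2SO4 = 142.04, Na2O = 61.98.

n(Na2O) = 230.8 / 61.98 = 3.7238 mol.
Reaction (1): Na2O→NaOH ratio 1:2 ⇒ n(NaOH) = 7.4476 mol.
Reaction (2): NaOH→NaCl ratio 1:1 ⇒ n(NaCl) = 7.4476 mol.
Reaction (3): NaCl→Na2SO4 ratio 2:1 ⇒ n(Na2SO4) = 3.7238 mol.
Mass of Na2SO4 = 3.7238 × 142.04 = 528.93 g.

528.9 g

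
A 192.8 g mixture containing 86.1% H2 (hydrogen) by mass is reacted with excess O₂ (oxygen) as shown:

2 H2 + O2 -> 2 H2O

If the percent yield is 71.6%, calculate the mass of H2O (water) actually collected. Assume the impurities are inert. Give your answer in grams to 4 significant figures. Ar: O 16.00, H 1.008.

1062 g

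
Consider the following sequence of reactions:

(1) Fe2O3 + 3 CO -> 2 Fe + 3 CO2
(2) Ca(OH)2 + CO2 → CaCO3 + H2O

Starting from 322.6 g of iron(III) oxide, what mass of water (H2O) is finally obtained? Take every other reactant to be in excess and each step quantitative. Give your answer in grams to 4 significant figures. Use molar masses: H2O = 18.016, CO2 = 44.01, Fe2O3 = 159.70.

109.2 g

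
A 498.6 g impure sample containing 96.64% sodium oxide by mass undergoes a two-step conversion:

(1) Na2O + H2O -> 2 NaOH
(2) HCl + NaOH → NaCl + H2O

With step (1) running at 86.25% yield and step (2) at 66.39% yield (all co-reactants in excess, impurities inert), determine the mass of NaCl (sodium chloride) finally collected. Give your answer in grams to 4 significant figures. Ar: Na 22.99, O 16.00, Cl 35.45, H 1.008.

520.3 g

Pure Na2O = 498.6 × 0.9664 = 481.85 g.
M(Na2O) = 2(22.99) + 16.00 = 61.98 g/mol.
M(NaCl) = 22.99 + 35.45 = 58.44 g/mol.
n(Na2O) = 481.85 / 61.98 = 7.7742 mol.
Step 1 (Na2O:NaOH = 1:2): theoretical n(NaOH) = 15.548 mol; at 86.25% yield, n(NaOH) = 13.411 mol.
Step 2 (NaOH:NaCl = 1:1): theoretical n(NaCl) = 13.411 mol, so theoretical mass = 13.411 × 58.44 = 783.71 g.
At 66.39% yield, actual mass of NaCl = 783.71 × 0.6639 = 520.31 g.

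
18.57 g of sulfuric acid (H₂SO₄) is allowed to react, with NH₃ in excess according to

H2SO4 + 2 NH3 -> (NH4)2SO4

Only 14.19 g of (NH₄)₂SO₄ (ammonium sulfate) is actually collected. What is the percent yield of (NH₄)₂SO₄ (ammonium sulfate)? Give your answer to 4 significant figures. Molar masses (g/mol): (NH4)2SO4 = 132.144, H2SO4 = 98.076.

56.71 %

n(H2SO4) = 18.570 g / 98.076 g/mol = 0.18934 mol.
From the equation the H2SO4:(NH4)2SO4 mole ratio is 1:1, so n((NH4)2SO4) = 0.18934 × 1/1 = 0.18934 mol.
Mass of (NH4)2SO4 = 0.18934 mol × 132.144 g/mol = 25.021 g.
This is the theoretical yield. Percent yield = 14.19 g / 25.021 g × 100% = 56.713%.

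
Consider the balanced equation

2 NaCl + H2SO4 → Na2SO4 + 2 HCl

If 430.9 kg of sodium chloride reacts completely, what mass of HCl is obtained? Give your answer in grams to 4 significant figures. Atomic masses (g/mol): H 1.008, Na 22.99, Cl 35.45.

M(NaCl) = 22.99 + 35.45 = 58.44 g/mol.
M(HCl) = 1.008 + 35.45 = 36.458 g/mol.
Convert: 430.9 kg = 430900 g.
n(NaCl) = 430900 g / 58.44 g/mol = 7373.4 mol.
From the equation the NaCl:HCl mole ratio is 2:2, so n(HCl) = 7373.4 × 2/2 = 7373.4 mol.
Mass of HCl = 7373.4 mol × 36.458 g/mol = 268820 g.

268800 g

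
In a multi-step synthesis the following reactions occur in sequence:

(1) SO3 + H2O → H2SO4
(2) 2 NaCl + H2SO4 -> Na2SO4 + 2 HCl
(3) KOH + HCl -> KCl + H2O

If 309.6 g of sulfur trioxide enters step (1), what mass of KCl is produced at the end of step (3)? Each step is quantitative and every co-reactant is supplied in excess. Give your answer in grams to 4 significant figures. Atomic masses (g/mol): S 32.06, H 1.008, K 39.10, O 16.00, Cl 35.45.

M(SO3) = 32.06 + 3(16.00) = 80.06 g/mol.
M(KCl) = 39.10 + 35.45 = 74.55 g/mol.
n(SO3) = 309.6 / 80.06 = 3.8671 mol.
Reaction (1): SO3→H2SO4 ratio 1:1 ⇒ n(H2SO4) = 3.8671 mol.
Reaction (2): H2SO4→HCl ratio 1:2 ⇒ n(HCl) = 7.7342 mol.
Reaction (3): HCl→KCl ratio 1:1 ⇒ n(KCl) = 7.7342 mol.
Mass of KCl = 7.7342 × 74.55 = 576.58 g.

576.6 g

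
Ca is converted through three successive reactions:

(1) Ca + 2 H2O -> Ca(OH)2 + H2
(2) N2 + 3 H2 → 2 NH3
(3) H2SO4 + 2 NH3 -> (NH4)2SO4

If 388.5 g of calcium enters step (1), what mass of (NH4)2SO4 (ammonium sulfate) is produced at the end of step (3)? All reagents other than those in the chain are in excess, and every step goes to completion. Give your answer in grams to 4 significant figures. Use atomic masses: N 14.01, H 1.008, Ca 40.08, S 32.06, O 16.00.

M(Ca) = 40.08 g/mol.
M((NH4)2SO4) = 2(14.01) + 8(1.008) + 32.06 + 4(16.00) = 132.144 g/mol.
n(Ca) = 388.5 / 40.08 = 9.6931 mol.
Reaction (1): Ca→H2 ratio 1:1 ⇒ n(H2) = 9.6931 mol.
Reaction (2): H2→NH3 ratio 3:2 ⇒ n(NH3) = 6.4621 mol.
Reaction (3): NH3→(NH4)2SO4 ratio 2:1 ⇒ n((NH4)2SO4) = 3.2310 mol.
Mass of (NH4)2SO4 = 3.2310 × 132.144 = 426.96 g.

427.0 g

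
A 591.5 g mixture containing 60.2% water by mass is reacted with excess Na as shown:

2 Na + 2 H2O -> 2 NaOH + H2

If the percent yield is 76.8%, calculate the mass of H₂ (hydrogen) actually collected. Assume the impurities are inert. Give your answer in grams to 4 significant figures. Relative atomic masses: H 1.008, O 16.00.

Pure H2O available = 591.5 g × 0.602 = 356.08 g.
M(H2O) = 2(1.008) + 16.00 = 18.016 g/mol.
M(H2) = 2(1.008) = 2.016 g/mol.
n(H2O) = 356.08 g / 18.016 g/mol = 19.765 mol.
From the equation the H2O:H2 mole ratio is 2:1, so n(H2) = 19.765 × 1/2 = 9.8824 mol.
Mass of H2 = 9.8824 mol × 2.016 g/mol = 19.923 g.
Actual mass collected = 19.923 g × 0.768 = 15.301 g.

15.30 g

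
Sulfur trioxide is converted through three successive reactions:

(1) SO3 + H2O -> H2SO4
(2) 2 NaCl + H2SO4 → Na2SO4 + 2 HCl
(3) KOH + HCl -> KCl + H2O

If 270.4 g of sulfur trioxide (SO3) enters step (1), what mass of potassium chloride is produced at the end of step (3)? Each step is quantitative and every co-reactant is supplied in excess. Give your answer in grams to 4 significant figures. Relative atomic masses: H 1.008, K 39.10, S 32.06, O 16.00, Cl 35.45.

M(SO3) = 32.06 + 3(16.00) = 80.06 g/mol.
M(KCl) = 39.10 + 35.45 = 74.55 g/mol.
n(SO3) = 270.4 / 80.06 = 3.3775 mol.
Reaction (1): SO3→H2SO4 ratio 1:1 ⇒ n(H2SO4) = 3.3775 mol.
Reaction (2): H2SO4→HCl ratio 1:2 ⇒ n(HCl) = 6.7549 mol.
Reaction (3): HCl→KCl ratio 1:1 ⇒ n(KCl) = 6.7549 mol.
Mass of KCl = 6.7549 × 74.55 = 503.58 g.

503.6 g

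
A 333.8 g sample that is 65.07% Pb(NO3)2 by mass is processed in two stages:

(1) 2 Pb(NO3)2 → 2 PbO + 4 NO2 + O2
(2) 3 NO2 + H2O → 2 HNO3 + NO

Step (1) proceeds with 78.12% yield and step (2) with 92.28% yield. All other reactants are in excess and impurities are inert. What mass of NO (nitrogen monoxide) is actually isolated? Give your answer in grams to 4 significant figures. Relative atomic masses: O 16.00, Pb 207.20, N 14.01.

9.458 g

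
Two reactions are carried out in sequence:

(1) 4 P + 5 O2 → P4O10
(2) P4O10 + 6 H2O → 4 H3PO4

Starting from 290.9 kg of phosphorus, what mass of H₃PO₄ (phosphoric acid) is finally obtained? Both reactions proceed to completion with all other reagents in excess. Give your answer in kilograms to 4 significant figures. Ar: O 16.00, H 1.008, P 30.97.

M(P) = 30.97 g/mol.
M(H3PO4) = 3(1.008) + 30.97 + 4(16.00) = 97.994 g/mol.
290.9 kg = 290900 g.
n(P) = 290900 / 30.97 = 9393.0 mol.
Step 1 gives a 4:1 ratio of P to P4O10, so n(P4O10) = 2348.2 mol.
In step 2 the P4O10:H3PO4 ratio is 1:4, so n(H3PO4) = 9393.0 mol.
Mass of H3PO4 = 9393.0 × 97.994 = 920450 g = 920.5 kg.

920.5 kg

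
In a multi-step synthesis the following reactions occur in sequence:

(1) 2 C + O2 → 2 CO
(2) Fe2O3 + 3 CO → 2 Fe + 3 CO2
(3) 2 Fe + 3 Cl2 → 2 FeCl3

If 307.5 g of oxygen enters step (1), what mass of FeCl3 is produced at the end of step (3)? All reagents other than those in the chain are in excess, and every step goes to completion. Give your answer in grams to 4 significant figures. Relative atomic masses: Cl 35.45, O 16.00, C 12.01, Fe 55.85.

2078 g

M(O2) = 2(16.00) = 32.00 g/mol.
M(FeCl3) = 55.85 + 3(35.45) = 162.20 g/mol.
n(O2) = 307.5 / 32.00 = 9.6094 mol.
Reaction (1): O2→CO ratio 1:2 ⇒ n(CO) = 19.219 mol.
Reaction (2): CO→Fe ratio 3:2 ⇒ n(Fe) = 12.812 mol.
Reaction (3): Fe→FeCl3 ratio 2:2 ⇒ n(FeCl3) = 12.812 mol.
Mass of FeCl3 = 12.812 × 162.20 = 2078.2 g.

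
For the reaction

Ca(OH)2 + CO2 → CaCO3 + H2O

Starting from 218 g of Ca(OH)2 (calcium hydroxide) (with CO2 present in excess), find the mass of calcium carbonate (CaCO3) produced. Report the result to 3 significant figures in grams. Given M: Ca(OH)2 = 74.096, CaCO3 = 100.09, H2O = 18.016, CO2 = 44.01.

294 g

n(Ca(OH)2) = 218.0 g / 74.096 g/mol = 2.942 mol.
From the equation the Ca(OH)2:CaCO3 mole ratio is 1:1, so n(CaCO3) = 2.942 × 1/1 = 2.942 mol.
Mass of CaCO3 = 2.942 mol × 100.09 g/mol = 294.5 g.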